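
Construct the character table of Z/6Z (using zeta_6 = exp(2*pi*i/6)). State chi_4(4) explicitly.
Character table of Z/6Z (irreps indexed chi_0,...,chi_5 with chi_k(m) = zeta_6^(k*m), zeta_6 = exp(2*pi*i/6)):
  irrep \ class  {0} (size 1)  {1} (size 1)    {2} (size 1)    {3} (size 1)  {4} (size 1)    {5} (size 1)  
  chi_0          1             1               1               1             1               1             
  chi_1          1             exp(I*pi/3)     exp(2*I*pi/3)   -1            exp(-2*I*pi/3)  exp(-I*pi/3)  
  chi_2          1             exp(2*I*pi/3)   exp(-2*I*pi/3)  1             exp(2*I*pi/3)   exp(-2*I*pi/3)
  chi_3          1             -1              1               -1            1               -1            
  chi_4          1             exp(-2*I*pi/3)  exp(2*I*pi/3)   1             exp(-2*I*pi/3)  exp(2*I*pi/3) 
  chi_5          1             exp(-I*pi/3)    exp(-2*I*pi/3)  -1            exp(2*I*pi/3)   exp(I*pi/3)   

Spot check: chi_4(4) = zeta_6^(4*4) = zeta_6^16 = exp(-2*I*pi/3).

Proof sketch: Z/6Z is abelian, so all 6 irreducible complex representations are 1-dimensional. They are given by chi_k(m) = zeta_6^(k*m) for k = 0,...,5. Row orthogonality: sum_m chi_k(m) conj(chi_l(m)) = 6 * [k = l].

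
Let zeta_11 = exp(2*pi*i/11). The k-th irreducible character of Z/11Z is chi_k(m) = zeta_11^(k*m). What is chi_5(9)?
chi_5(9) = zeta_11^45 = exp(2*I*pi/11)

Working: chi_5(9) = zeta_11^(5*9) = zeta_11^45. Since zeta_11^11 = 1, this equals zeta_11^1 = exp(2*pi*i*1/11) = exp(2*I*pi/11).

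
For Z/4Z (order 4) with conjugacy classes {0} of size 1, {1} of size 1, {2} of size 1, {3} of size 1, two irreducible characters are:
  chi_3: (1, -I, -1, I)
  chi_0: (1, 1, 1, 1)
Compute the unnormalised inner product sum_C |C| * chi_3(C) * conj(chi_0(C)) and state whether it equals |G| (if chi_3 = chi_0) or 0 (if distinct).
Sum = 0; so <chi_3, chi_0> = 0 (distinct irreducibles are orthogonal).

Solution. Compute term by term over conjugacy classes (|C| * chi_3(C) * conj(chi_0(C))):
  1*(1)*conj(1) + 1*(-I)*conj(1) + 1*(-1)*conj(1) + 1*(I)*conj(1)
  = (1) + (-I) + (-1) + (I)
  = 0.
(Exp terms are combined using exp(i*s)*conj(exp(i*t)) = exp(i*(s-t)), and sums of them are collapsed using the identity that for every m > 1 the m distinct m-th roots of unity sum to 0, e.g. 1 + exp(2*I*pi/3) + exp(-2*I*pi/3) = 0.)
Dividing by |G| = 4 gives 0/4 = 0, matching the row-orthogonality relation <chi_3, chi_0> = [chi_3 = chi_0].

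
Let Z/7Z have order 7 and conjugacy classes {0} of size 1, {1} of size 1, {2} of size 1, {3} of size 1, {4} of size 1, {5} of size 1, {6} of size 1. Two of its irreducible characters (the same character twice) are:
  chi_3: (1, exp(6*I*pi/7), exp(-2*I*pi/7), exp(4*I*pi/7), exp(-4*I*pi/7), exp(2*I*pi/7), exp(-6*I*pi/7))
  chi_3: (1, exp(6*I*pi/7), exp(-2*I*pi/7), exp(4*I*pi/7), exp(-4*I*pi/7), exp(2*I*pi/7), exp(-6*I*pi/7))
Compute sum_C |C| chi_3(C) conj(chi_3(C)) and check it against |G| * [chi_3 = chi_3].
Sum = 7 = |G| = 7; so <chi_3, chi_3> = 1 (norm-1 confirms irreducibility).

Derivation: Compute term by term over conjugacy classes (|C| * chi_3(C) * conj(chi_3(C))):
  1*(1)*conj(1) + 1*(exp(6*I*pi/7))*conj(exp(6*I*pi/7)) + 1*(exp(-2*I*pi/7))*conj(exp(-2*I*pi/7)) + 1*(exp(4*I*pi/7))*conj(exp(4*I*pi/7)) + 1*(exp(-4*I*pi/7))*conj(exp(-4*I*pi/7)) + 1*(exp(2*I*pi/7))*conj(exp(2*I*pi/7)) + 1*(exp(-6*I*pi/7))*conj(exp(-6*I*pi/7))
  = (1) + (1) + (1) + (1) + (1) + (1) + (1)
  = 7.
(Exp terms are combined using exp(i*s)*conj(exp(i*t)) = exp(i*(s-t)), and sums of them are collapsed using the identity that for every m > 1 the m distinct m-th roots of unity sum to 0, e.g. 1 + exp(2*I*pi/3) + exp(-2*I*pi/3) = 0.)
Dividing by |G| = 7 gives 7/7 = 1, matching the row-orthogonality relation <chi_3, chi_3> = [chi_3 = chi_3].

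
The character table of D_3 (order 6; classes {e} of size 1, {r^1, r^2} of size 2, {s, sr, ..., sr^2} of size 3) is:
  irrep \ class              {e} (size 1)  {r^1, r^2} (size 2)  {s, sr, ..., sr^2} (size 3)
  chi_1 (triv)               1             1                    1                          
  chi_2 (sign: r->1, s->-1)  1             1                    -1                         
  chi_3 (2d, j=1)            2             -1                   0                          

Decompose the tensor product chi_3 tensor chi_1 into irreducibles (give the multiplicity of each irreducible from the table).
chi_3 tensor chi_1 = chi_3 (all other irreducibles have multiplicity 0).

Argument: The character of a tensor product is the pointwise product (chi_3 * chi_1)(C) = chi_3(C) * chi_1(C):
  {e}: (2)*(1), {r^1, r^2}: (-1)*(1), {s, sr, ..., sr^2}: (0)*(1)
so (chi_3 * chi_1) takes values
  {e} -> 2, {r^1, r^2} -> -1, {s, sr, ..., sr^2} -> 0.
Now take the inner product of this character with each irreducible chi from the table, <chi_3*chi_1, chi> = (1/6) sum_C |C| (chi_3*chi_1)(C) conj(chi(C)):
  <chi_3*chi_1, chi_1> = (1/6)[1*(2)*conj(1) + 2*(-1)*conj(1) + 3*(0)*conj(1)]
      = (1/6)[(2) + (-2) + (0)] = 0/6 = 0
  <chi_3*chi_1, chi_2> = (1/6)[1*(2)*conj(1) + 2*(-1)*conj(1) + 3*(0)*conj(-1)]
      = (1/6)[(2) + (-2) + (0)] = 0/6 = 0
  <chi_3*chi_1, chi_3> = (1/6)[1*(2)*conj(2) + 2*(-1)*conj(-1) + 3*(0)*conj(0)]
      = (1/6)[(4) + (2) + (0)] = 6/6 = 1
Hence the multiplicities are chi_3: 1. Dimension check: dim(chi_3)*dim(chi_1) = 2*1 = 2 and sum (mult * dim) = 1*2 = 2.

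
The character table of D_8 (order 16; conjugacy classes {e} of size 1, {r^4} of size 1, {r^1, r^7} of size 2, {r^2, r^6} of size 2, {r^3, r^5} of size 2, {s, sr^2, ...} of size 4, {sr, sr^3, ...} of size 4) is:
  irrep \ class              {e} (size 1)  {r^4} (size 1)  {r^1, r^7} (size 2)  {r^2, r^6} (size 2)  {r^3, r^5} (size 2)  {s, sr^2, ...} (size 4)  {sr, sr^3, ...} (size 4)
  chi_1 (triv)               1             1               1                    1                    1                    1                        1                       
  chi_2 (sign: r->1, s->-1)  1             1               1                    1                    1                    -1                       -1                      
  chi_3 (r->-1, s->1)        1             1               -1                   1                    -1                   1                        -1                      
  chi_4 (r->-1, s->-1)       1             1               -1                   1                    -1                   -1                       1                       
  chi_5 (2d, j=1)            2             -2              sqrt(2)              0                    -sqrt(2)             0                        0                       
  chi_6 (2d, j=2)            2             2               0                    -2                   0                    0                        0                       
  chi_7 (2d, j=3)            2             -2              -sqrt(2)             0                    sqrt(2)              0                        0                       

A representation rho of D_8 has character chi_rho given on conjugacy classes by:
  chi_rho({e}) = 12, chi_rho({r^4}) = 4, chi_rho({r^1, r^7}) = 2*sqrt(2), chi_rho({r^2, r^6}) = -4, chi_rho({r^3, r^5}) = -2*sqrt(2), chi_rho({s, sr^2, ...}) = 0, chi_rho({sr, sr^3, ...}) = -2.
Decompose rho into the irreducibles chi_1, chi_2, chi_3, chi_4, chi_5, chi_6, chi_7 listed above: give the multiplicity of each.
Multiplicities: chi_1: 0, chi_2: 1, chi_3: 1, chi_4: 0, chi_5: 2, chi_6: 3, chi_7: 0.

Why: Use <chi_rho, chi> = (1/|G|) sum_C |C| * chi_rho(C) * conj(chi(C)) with |G| = 16 for each irreducible chi in the table:
  <chi_rho, chi_1> = (1/16)[1*(12)*conj(1) + 1*(4)*conj(1) + 2*(2*sqrt(2))*conj(1) + 2*(-4)*conj(1) + 2*(-2*sqrt(2))*conj(1) + 4*(0)*conj(1) + 4*(-2)*conj(1)]
      = (1/16)[(12) + (4) + (4*sqrt(2)) + (-8) + (-4*sqrt(2)) + (0) + (-8)] = 0/16 = 0
  <chi_rho, chi_2> = (1/16)[1*(12)*conj(1) + 1*(4)*conj(1) + 2*(2*sqrt(2))*conj(1) + 2*(-4)*conj(1) + 2*(-2*sqrt(2))*conj(1) + 4*(0)*conj(-1) + 4*(-2)*conj(-1)]
      = (1/16)[(12) + (4) + (4*sqrt(2)) + (-8) + (-4*sqrt(2)) + (0) + (8)] = 16/16 = 1
  <chi_rho, chi_3> = (1/16)[1*(12)*conj(1) + 1*(4)*conj(1) + 2*(2*sqrt(2))*conj(-1) + 2*(-4)*conj(1) + 2*(-2*sqrt(2))*conj(-1) + 4*(0)*conj(1) + 4*(-2)*conj(-1)]
      = (1/16)[(12) + (4) + (-4*sqrt(2)) + (-8) + (4*sqrt(2)) + (0) + (8)] = 16/16 = 1
  <chi_rho, chi_4> = (1/16)[1*(12)*conj(1) + 1*(4)*conj(1) + 2*(2*sqrt(2))*conj(-1) + 2*(-4)*conj(1) + 2*(-2*sqrt(2))*conj(-1) + 4*(0)*conj(-1) + 4*(-2)*conj(1)]
      = (1/16)[(12) + (4) + (-4*sqrt(2)) + (-8) + (4*sqrt(2)) + (0) + (-8)] = 0/16 = 0
  <chi_rho, chi_5> = (1/16)[1*(12)*conj(2) + 1*(4)*conj(-2) + 2*(2*sqrt(2))*conj(sqrt(2)) + 2*(-4)*conj(0) + 2*(-2*sqrt(2))*conj(-sqrt(2)) + 4*(0)*conj(0) + 4*(-2)*conj(0)]
      = (1/16)[(24) + (-8) + (8) + (0) + (8) + (0) + (0)] = 32/16 = 2
  <chi_rho, chi_6> = (1/16)[1*(12)*conj(2) + 1*(4)*conj(2) + 2*(2*sqrt(2))*conj(0) + 2*(-4)*conj(-2) + 2*(-2*sqrt(2))*conj(0) + 4*(0)*conj(0) + 4*(-2)*conj(0)]
      = (1/16)[(24) + (8) + (0) + (16) + (0) + (0) + (0)] = 48/16 = 3
  <chi_rho, chi_7> = (1/16)[1*(12)*conj(2) + 1*(4)*conj(-2) + 2*(2*sqrt(2))*conj(-sqrt(2)) + 2*(-4)*conj(0) + 2*(-2*sqrt(2))*conj(sqrt(2)) + 4*(0)*conj(0) + 4*(-2)*conj(0)]
      = (1/16)[(24) + (-8) + (-8) + (0) + (-8) + (0) + (0)] = 0/16 = 0
Dimension check: dim(rho) = sum (mult * dim) = 0*1 + 1*1 + 1*1 + 0*1 + 2*2 + 3*2 + 0*2 = 12 = chi_rho(e) = 12.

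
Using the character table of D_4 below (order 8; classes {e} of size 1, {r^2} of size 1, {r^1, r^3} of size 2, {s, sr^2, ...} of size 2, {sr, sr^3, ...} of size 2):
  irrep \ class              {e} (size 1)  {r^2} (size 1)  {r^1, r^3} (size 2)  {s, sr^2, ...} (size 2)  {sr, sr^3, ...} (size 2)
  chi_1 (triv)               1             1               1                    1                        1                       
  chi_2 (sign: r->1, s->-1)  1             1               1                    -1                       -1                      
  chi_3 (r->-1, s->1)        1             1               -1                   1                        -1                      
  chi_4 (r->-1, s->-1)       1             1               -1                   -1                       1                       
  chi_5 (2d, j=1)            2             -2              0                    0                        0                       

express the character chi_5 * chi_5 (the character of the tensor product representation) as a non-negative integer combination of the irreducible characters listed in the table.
chi_5 tensor chi_5 = chi_1 + chi_2 + chi_3 + chi_4 (all other irreducibles have multiplicity 0).

Justification: The character of a tensor product is the pointwise product (chi_5 * chi_5)(C) = chi_5(C) * chi_5(C):
  {e}: (2)*(2), {r^2}: (-2)*(-2), {r^1, r^3}: (0)*(0), {s, sr^2, ...}: (0)*(0), {sr, sr^3, ...}: (0)*(0)
so (chi_5 * chi_5) takes values
  {e} -> 4, {r^2} -> 4, {r^1, r^3} -> 0, {s, sr^2, ...} -> 0, {sr, sr^3, ...} -> 0.
Now take the inner product of this character with each irreducible chi from the table, <chi_5*chi_5, chi> = (1/8) sum_C |C| (chi_5*chi_5)(C) conj(chi(C)):
  <chi_5*chi_5, chi_1> = (1/8)[1*(4)*conj(1) + 1*(4)*conj(1) + 2*(0)*conj(1) + 2*(0)*conj(1) + 2*(0)*conj(1)]
      = (1/8)[(4) + (4) + (0) + (0) + (0)] = 8/8 = 1
  <chi_5*chi_5, chi_2> = (1/8)[1*(4)*conj(1) + 1*(4)*conj(1) + 2*(0)*conj(1) + 2*(0)*conj(-1) + 2*(0)*conj(-1)]
      = (1/8)[(4) + (4) + (0) + (0) + (0)] = 8/8 = 1
  <chi_5*chi_5, chi_3> = (1/8)[1*(4)*conj(1) + 1*(4)*conj(1) + 2*(0)*conj(-1) + 2*(0)*conj(1) + 2*(0)*conj(-1)]
      = (1/8)[(4) + (4) + (0) + (0) + (0)] = 8/8 = 1
  <chi_5*chi_5, chi_4> = (1/8)[1*(4)*conj(1) + 1*(4)*conj(1) + 2*(0)*conj(-1) + 2*(0)*conj(-1) + 2*(0)*conj(1)]
      = (1/8)[(4) + (4) + (0) + (0) + (0)] = 8/8 = 1
  <chi_5*chi_5, chi_5> = (1/8)[1*(4)*conj(2) + 1*(4)*conj(-2) + 2*(0)*conj(0) + 2*(0)*conj(0) + 2*(0)*conj(0)]
      = (1/8)[(8) + (-8) + (0) + (0) + (0)] = 0/8 = 0
Hence the multiplicities are chi_1: 1, chi_2: 1, chi_3: 1, chi_4: 1. Dimension check: dim(chi_5)*dim(chi_5) = 2*2 = 4 and sum (mult * dim) = 1*1 + 1*1 + 1*1 + 1*1 = 4.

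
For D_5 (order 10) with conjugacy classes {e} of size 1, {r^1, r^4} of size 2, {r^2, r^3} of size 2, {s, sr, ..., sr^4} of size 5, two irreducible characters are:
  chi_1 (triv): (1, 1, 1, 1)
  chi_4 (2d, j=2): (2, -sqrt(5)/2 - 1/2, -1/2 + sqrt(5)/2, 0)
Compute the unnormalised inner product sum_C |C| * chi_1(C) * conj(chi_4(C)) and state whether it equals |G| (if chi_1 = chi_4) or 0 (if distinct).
Sum = 0; so <chi_1, chi_4> = 0 (distinct irreducibles are orthogonal).

Details: Compute term by term over conjugacy classes (|C| * chi_1(C) * conj(chi_4(C))):
  1*(1)*conj(2) + 2*(1)*conj(-sqrt(5)/2 - 1/2) + 2*(1)*conj(-1/2 + sqrt(5)/2) + 5*(1)*conj(0)
  = (2) + (-sqrt(5) - 1) + (-1 + sqrt(5)) + (0)
  = 0.
Dividing by |G| = 10 gives 0/10 = 0, matching the row-orthogonality relation <chi_1, chi_4> = [chi_1 = chi_4].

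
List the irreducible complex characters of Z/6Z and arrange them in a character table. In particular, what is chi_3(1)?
Character table of Z/6Z (irreps indexed chi_0,...,chi_5 with chi_k(m) = zeta_6^(k*m), zeta_6 = exp(2*pi*i/6)):
  irrep \ class  {0} (size 1)  {1} (size 1)    {2} (size 1)    {3} (size 1)  {4} (size 1)    {5} (size 1)  
  chi_0          1             1               1               1             1               1             
  chi_1          1             exp(I*pi/3)     exp(2*I*pi/3)   -1            exp(-2*I*pi/3)  exp(-I*pi/3)  
  chi_2          1             exp(2*I*pi/3)   exp(-2*I*pi/3)  1             exp(2*I*pi/3)   exp(-2*I*pi/3)
  chi_3          1             -1              1               -1            1               -1            
  chi_4          1             exp(-2*I*pi/3)  exp(2*I*pi/3)   1             exp(-2*I*pi/3)  exp(2*I*pi/3) 
  chi_5          1             exp(-I*pi/3)    exp(-2*I*pi/3)  -1            exp(2*I*pi/3)   exp(I*pi/3)   

Spot check: chi_3(1) = zeta_6^(3*1) = zeta_6^3 = -1.

Justification: Z/6Z is abelian, so all 6 irreducible complex representations are 1-dimensional. They are given by chi_k(m) = zeta_6^(k*m) for k = 0,...,5. Row orthogonality: sum_m chi_k(m) conj(chi_l(m)) = 6 * [k = l].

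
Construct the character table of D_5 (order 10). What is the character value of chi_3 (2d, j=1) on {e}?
Conjugacy classes: {e} of size 1, {r^1, r^4} of size 2, {r^2, r^3} of size 2, {s, sr, ..., sr^4} of size 5.
Character table:
  irrep \ class              {e} (size 1)  {r^1, r^4} (size 2)  {r^2, r^3} (size 2)  {s, sr, ..., sr^4} (size 5)
  chi_1 (triv)               1             1                    1                    1                          
  chi_2 (sign: r->1, s->-1)  1             1                    1                    -1                         
  chi_3 (2d, j=1)            2             -1/2 + sqrt(5)/2     -sqrt(5)/2 - 1/2     0                          
  chi_4 (2d, j=2)            2             -sqrt(5)/2 - 1/2     -1/2 + sqrt(5)/2     0                          

Spot check: chi_3 (2d, j=1) on {e} = 2.

Argument: D_5 has order 2*5 = 10 with 4 conjugacy classes, hence 4 irreducibles. Sum of squared dims 1 + 1 + 4 + 4 = 10 = |G|. Linear characters come from the abelianisation; the 2-dimensional irreps have character r^k -> 2*cos(2*pi*j*k/5), reflections -> 0.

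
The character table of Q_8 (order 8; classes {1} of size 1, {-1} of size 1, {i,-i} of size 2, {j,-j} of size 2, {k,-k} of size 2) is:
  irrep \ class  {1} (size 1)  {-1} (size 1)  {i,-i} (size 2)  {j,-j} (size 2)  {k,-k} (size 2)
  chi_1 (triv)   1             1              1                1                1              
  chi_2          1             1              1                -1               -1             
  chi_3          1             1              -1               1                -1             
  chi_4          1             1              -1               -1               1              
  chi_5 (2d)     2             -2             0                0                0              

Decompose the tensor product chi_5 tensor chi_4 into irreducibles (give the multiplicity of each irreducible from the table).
chi_5 tensor chi_4 = chi_5 (all other irreducibles have multiplicity 0).

Working: The character of a tensor product is the pointwise product (chi_5 * chi_4)(C) = chi_5(C) * chi_4(C):
  {1}: (2)*(1), {-1}: (-2)*(1), {i,-i}: (0)*(-1), {j,-j}: (0)*(-1), {k,-k}: (0)*(1)
so (chi_5 * chi_4) takes values
  {1} -> 2, {-1} -> -2, {i,-i} -> 0, {j,-j} -> 0, {k,-k} -> 0.
Now take the inner product of this character with each irreducible chi from the table, <chi_5*chi_4, chi> = (1/8) sum_C |C| (chi_5*chi_4)(C) conj(chi(C)):
  <chi_5*chi_4, chi_1> = (1/8)[1*(2)*conj(1) + 1*(-2)*conj(1) + 2*(0)*conj(1) + 2*(0)*conj(1) + 2*(0)*conj(1)]
      = (1/8)[(2) + (-2) + (0) + (0) + (0)] = 0/8 = 0
  <chi_5*chi_4, chi_2> = (1/8)[1*(2)*conj(1) + 1*(-2)*conj(1) + 2*(0)*conj(1) + 2*(0)*conj(-1) + 2*(0)*conj(-1)]
      = (1/8)[(2) + (-2) + (0) + (0) + (0)] = 0/8 = 0
  <chi_5*chi_4, chi_3> = (1/8)[1*(2)*conj(1) + 1*(-2)*conj(1) + 2*(0)*conj(-1) + 2*(0)*conj(1) + 2*(0)*conj(-1)]
      = (1/8)[(2) + (-2) + (0) + (0) + (0)] = 0/8 = 0
  <chi_5*chi_4, chi_4> = (1/8)[1*(2)*conj(1) + 1*(-2)*conj(1) + 2*(0)*conj(-1) + 2*(0)*conj(-1) + 2*(0)*conj(1)]
      = (1/8)[(2) + (-2) + (0) + (0) + (0)] = 0/8 = 0
  <chi_5*chi_4, chi_5> = (1/8)[1*(2)*conj(2) + 1*(-2)*conj(-2) + 2*(0)*conj(0) + 2*(0)*conj(0) + 2*(0)*conj(0)]
      = (1/8)[(4) + (4) + (0) + (0) + (0)] = 8/8 = 1
Hence the multiplicities are chi_5: 1. Dimension check: dim(chi_5)*dim(chi_4) = 2*1 = 2 and sum (mult * dim) = 1*2 = 2.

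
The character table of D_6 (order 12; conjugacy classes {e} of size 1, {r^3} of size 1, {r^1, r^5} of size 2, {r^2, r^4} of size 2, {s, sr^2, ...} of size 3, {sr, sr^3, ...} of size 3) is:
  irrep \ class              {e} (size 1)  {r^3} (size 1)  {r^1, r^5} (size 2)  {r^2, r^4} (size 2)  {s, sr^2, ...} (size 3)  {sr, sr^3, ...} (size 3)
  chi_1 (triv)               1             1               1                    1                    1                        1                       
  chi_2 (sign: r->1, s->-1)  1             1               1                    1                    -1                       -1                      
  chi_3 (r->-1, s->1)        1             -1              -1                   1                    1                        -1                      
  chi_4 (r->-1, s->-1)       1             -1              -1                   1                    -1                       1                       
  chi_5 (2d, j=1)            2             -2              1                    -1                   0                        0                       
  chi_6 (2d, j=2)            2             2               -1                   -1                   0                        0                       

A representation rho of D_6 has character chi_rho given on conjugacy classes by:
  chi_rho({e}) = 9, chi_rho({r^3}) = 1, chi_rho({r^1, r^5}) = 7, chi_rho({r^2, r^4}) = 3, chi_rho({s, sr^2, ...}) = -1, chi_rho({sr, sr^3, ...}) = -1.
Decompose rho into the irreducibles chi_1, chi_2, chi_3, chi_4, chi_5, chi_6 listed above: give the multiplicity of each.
Multiplicities: chi_1: 2, chi_2: 3, chi_3: 0, chi_4: 0, chi_5: 2, chi_6: 0.

Solution. Use <chi_rho, chi> = (1/|G|) sum_C |C| * chi_rho(C) * conj(chi(C)) with |G| = 12 for each irreducible chi in the table:
  <chi_rho, chi_1> = (1/12)[1*(9)*conj(1) + 1*(1)*conj(1) + 2*(7)*conj(1) + 2*(3)*conj(1) + 3*(-1)*conj(1) + 3*(-1)*conj(1)]
      = (1/12)[(9) + (1) + (14) + (6) + (-3) + (-3)] = 24/12 = 2
  <chi_rho, chi_2> = (1/12)[1*(9)*conj(1) + 1*(1)*conj(1) + 2*(7)*conj(1) + 2*(3)*conj(1) + 3*(-1)*conj(-1) + 3*(-1)*conj(-1)]
      = (1/12)[(9) + (1) + (14) + (6) + (3) + (3)] = 36/12 = 3
  <chi_rho, chi_3> = (1/12)[1*(9)*conj(1) + 1*(1)*conj(-1) + 2*(7)*conj(-1) + 2*(3)*conj(1) + 3*(-1)*conj(1) + 3*(-1)*conj(-1)]
      = (1/12)[(9) + (-1) + (-14) + (6) + (-3) + (3)] = 0/12 = 0
  <chi_rho, chi_4> = (1/12)[1*(9)*conj(1) + 1*(1)*conj(-1) + 2*(7)*conj(-1) + 2*(3)*conj(1) + 3*(-1)*conj(-1) + 3*(-1)*conj(1)]
      = (1/12)[(9) + (-1) + (-14) + (6) + (3) + (-3)] = 0/12 = 0
  <chi_rho, chi_5> = (1/12)[1*(9)*conj(2) + 1*(1)*conj(-2) + 2*(7)*conj(1) + 2*(3)*conj(-1) + 3*(-1)*conj(0) + 3*(-1)*conj(0)]
      = (1/12)[(18) + (-2) + (14) + (-6) + (0) + (0)] = 24/12 = 2
  <chi_rho, chi_6> = (1/12)[1*(9)*conj(2) + 1*(1)*conj(2) + 2*(7)*conj(-1) + 2*(3)*conj(-1) + 3*(-1)*conj(0) + 3*(-1)*conj(0)]
      = (1/12)[(18) + (2) + (-14) + (-6) + (0) + (0)] = 0/12 = 0
Dimension check: dim(rho) = sum (mult * dim) = 2*1 + 3*1 + 0*1 + 0*1 + 2*2 + 0*2 = 9 = chi_rho(e) = 9.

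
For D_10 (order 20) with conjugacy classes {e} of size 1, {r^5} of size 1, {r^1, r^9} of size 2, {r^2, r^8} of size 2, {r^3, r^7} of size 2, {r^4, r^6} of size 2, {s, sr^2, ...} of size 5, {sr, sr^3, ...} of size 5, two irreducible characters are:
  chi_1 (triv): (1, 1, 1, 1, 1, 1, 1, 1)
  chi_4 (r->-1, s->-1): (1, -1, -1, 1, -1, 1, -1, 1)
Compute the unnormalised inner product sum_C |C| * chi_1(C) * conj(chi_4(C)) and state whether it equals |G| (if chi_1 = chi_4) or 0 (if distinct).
Sum = 0; so <chi_1, chi_4> = 0 (distinct irreducibles are orthogonal).

Why: Compute term by term over conjugacy classes (|C| * chi_1(C) * conj(chi_4(C))):
  1*(1)*conj(1) + 1*(1)*conj(-1) + 2*(1)*conj(-1) + 2*(1)*conj(1) + 2*(1)*conj(-1) + 2*(1)*conj(1) + 5*(1)*conj(-1) + 5*(1)*conj(1)
  = (1) + (-1) + (-2) + (2) + (-2) + (2) + (-5) + (5)
  = 0.
Dividing by |G| = 20 gives 0/20 = 0, matching the row-orthogonality relation <chi_1, chi_4> = [chi_1 = chi_4].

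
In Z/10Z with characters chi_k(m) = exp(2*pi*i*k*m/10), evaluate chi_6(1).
chi_6(1) = zeta_10^6 = exp(-4*I*pi/5)

Derivation: chi_6(1) = zeta_10^(6*1) = zeta_10^6. Since zeta_10^10 = 1, this equals zeta_10^6 = exp(2*pi*i*6/10) = exp(-4*I*pi/5).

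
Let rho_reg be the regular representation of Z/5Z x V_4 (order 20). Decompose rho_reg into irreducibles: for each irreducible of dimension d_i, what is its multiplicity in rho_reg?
Each irreducible V_i of dimension d_i appears with multiplicity d_i, i.e. rho_reg = (direct sum over all irreducibles V_i) d_i V_i. The irreducible dimensions for Z/5Z x V_4 are 1, 1, 1, 1, 1, 1, 1, 1, 1, 1, 1, 1, 1, 1, 1, 1, 1, 1, 1, 1: 20 irreducibles of dimension 1, each with multiplicity 1. Total dimension 20*1*1 = 20 = |G|.

Derivation: General theorem: in the regular representation of a finite group G, each irreducible appears with multiplicity equal to its dimension. Check: dim(rho_reg) = sum d_i^2 = 1 + 1 + 1 + 1 + 1 + 1 + 1 + 1 + 1 + 1 + 1 + 1 + 1 + 1 + 1 + 1 + 1 + 1 + 1 + 1 = 20 = |G|.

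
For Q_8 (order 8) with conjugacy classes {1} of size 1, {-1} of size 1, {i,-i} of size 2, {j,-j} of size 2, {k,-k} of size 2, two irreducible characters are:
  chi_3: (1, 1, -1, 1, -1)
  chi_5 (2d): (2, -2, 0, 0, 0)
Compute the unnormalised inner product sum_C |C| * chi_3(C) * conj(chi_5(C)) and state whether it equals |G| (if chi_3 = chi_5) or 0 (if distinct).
Sum = 0; so <chi_3, chi_5> = 0 (distinct irreducibles are orthogonal).

Proof sketch: Compute term by term over conjugacy classes (|C| * chi_3(C) * conj(chi_5(C))):
  1*(1)*conj(2) + 1*(1)*conj(-2) + 2*(-1)*conj(0) + 2*(1)*conj(0) + 2*(-1)*conj(0)
  = (2) + (-2) + (0) + (0) + (0)
  = 0.
Dividing by |G| = 8 gives 0/8 = 0, matching the row-orthogonality relation <chi_3, chi_5> = [chi_3 = chi_5].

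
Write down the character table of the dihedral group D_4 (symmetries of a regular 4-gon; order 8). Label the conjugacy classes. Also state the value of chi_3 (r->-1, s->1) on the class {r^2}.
Conjugacy classes: {e} of size 1, {r^2} of size 1, {r^1, r^3} of size 2, {s, sr^2, ...} of size 2, {sr, sr^3, ...} of size 2.
Character table:
  irrep \ class              {e} (size 1)  {r^2} (size 1)  {r^1, r^3} (size 2)  {s, sr^2, ...} (size 2)  {sr, sr^3, ...} (size 2)
  chi_1 (triv)               1             1               1                    1                        1                       
  chi_2 (sign: r->1, s->-1)  1             1               1                    -1                       -1                      
  chi_3 (r->-1, s->1)        1             1               -1                   1                        -1                      
  chi_4 (r->-1, s->-1)       1             1               -1                   -1                       1                       
  chi_5 (2d, j=1)            2             -2              0                    0                        0                       

Spot check: chi_3 (r->-1, s->1) on {r^2} = 1.

Solution. D_4 has order 2*4 = 8 with 5 conjugacy classes, hence 5 irreducibles. Sum of squared dims 1 + 1 + 1 + 1 + 4 = 8 = |G|. Linear characters come from the abelianisation; the 2-dimensional irreps have character r^k -> 2*cos(2*pi*j*k/4), reflections -> 0.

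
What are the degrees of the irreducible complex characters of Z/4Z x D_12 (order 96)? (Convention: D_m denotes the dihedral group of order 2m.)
Dimensions: 1, 1, 1, 1, 1, 1, 1, 1, 1, 1, 1, 1, 1, 1, 1, 1, 2, 2, 2, 2, 2, 2, 2, 2, 2, 2, 2, 2, 2, 2, 2, 2, 2, 2, 2, 2

Details: There are 36 irreducibles (= number of conjugacy classes). Their dimensions d_i satisfy sum d_i^2 = |G| = 96: 1 + 1 + 1 + 1 + 1 + 1 + 1 + 1 + 1 + 1 + 1 + 1 + 1 + 1 + 1 + 1 + 4 + 4 + 4 + 4 + 4 + 4 + 4 + 4 + 4 + 4 + 4 + 4 + 4 + 4 + 4 + 4 + 4 + 4 + 4 + 4 = 96. (For the product with Z/4Z: each of the 4 1-dim characters of Z/4Z tensors with each irrep of D_12, giving 4 copies of each D_12-dimension.)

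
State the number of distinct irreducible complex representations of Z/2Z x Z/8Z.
16

Reasoning: The number of irreducible complex representations of a finite group equals its number of conjugacy classes. Z/2Z x Z/8Z is abelian of order 16, so every element is its own conjugacy class: 16 classes, so Z/2Z x Z/8Z (order 16) has exactly 16 irreducible complex representations.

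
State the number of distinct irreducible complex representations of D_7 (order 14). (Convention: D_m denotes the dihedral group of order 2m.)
5

Proof sketch: The number of irreducible complex representations of a finite group equals its number of conjugacy classes. D_7 has 5 conjugacy classes ((n+3)/2 for n odd), so D_7 (order 14) has exactly 5 irreducible complex representations.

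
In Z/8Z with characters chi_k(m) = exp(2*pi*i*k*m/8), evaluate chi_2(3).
chi_2(3) = zeta_8^6 = -I

Working: chi_2(3) = zeta_8^(2*3) = zeta_8^6. Since zeta_8^8 = 1, this equals zeta_8^6 = exp(2*pi*i*6/8) = -I.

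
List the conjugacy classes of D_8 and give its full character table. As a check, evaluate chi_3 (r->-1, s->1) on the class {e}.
Conjugacy classes: {e} of size 1, {r^4} of size 1, {r^1, r^7} of size 2, {r^2, r^6} of size 2, {r^3, r^5} of size 2, {s, sr^2, ...} of size 4, {sr, sr^3, ...} of size 4.
Character table:
  irrep \ class              {e} (size 1)  {r^4} (size 1)  {r^1, r^7} (size 2)  {r^2, r^6} (size 2)  {r^3, r^5} (size 2)  {s, sr^2, ...} (size 4)  {sr, sr^3, ...} (size 4)
  chi_1 (triv)               1             1               1                    1                    1                    1                        1                       
  chi_2 (sign: r->1, s->-1)  1             1               1                    1                    1                    -1                       -1                      
  chi_3 (r->-1, s->1)        1             1               -1                   1                    -1                   1                        -1                      
  chi_4 (r->-1, s->-1)       1             1               -1                   1                    -1                   -1                       1                       
  chi_5 (2d, j=1)            2             -2              sqrt(2)              0                    -sqrt(2)             0                        0                       
  chi_6 (2d, j=2)            2             2               0                    -2                   0                    0                        0                       
  chi_7 (2d, j=3)            2             -2              -sqrt(2)             0                    sqrt(2)              0                        0                       

Spot check: chi_3 (r->-1, s->1) on {e} = 1.

Working: D_8 has order 2*8 = 16 with 7 conjugacy classes, hence 7 irreducibles. Sum of squared dims 1 + 1 + 1 + 1 + 4 + 4 + 4 = 16 = |G|. Linear characters come from the abelianisation; the 2-dimensional irreps have character r^k -> 2*cos(2*pi*j*k/8), reflections -> 0.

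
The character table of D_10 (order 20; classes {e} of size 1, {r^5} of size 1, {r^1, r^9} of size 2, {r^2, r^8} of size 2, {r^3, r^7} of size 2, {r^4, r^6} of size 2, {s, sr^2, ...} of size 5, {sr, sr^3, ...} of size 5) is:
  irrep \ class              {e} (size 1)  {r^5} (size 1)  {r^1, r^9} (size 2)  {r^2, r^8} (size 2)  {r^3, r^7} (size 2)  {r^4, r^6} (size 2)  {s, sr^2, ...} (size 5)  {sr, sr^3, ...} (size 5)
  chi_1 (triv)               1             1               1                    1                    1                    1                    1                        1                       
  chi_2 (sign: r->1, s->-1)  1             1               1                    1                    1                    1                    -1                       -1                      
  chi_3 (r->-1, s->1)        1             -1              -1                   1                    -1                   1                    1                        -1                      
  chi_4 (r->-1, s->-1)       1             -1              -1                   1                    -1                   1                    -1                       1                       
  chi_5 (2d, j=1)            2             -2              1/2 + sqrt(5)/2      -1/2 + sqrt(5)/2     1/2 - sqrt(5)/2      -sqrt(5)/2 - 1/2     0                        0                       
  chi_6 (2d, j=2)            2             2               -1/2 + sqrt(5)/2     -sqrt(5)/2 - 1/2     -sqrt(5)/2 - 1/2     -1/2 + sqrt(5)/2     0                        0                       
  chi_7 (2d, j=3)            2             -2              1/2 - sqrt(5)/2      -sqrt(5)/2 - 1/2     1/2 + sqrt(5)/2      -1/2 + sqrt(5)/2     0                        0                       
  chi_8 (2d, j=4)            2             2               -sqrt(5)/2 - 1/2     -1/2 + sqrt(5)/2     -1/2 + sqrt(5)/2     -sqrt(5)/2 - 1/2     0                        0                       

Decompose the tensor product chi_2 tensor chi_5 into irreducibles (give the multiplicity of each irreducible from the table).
chi_2 tensor chi_5 = chi_5 (all other irreducibles have multiplicity 0).

Details: The character of a tensor product is the pointwise product (chi_2 * chi_5)(C) = chi_2(C) * chi_5(C):
  {e}: (1)*(2), {r^5}: (1)*(-2), {r^1, r^9}: (1)*(1/2 + sqrt(5)/2), {r^2, r^8}: (1)*(-1/2 + sqrt(5)/2), {r^3, r^7}: (1)*(1/2 - sqrt(5)/2), {r^4, r^6}: (1)*(-sqrt(5)/2 - 1/2), {s, sr^2, ...}: (-1)*(0), {sr, sr^3, ...}: (-1)*(0)
so (chi_2 * chi_5) takes values
  {e} -> 2, {r^5} -> -2, {r^1, r^9} -> 1/2 + sqrt(5)/2, {r^2, r^8} -> -1/2 + sqrt(5)/2, {r^3, r^7} -> 1/2 - sqrt(5)/2, {r^4, r^6} -> -sqrt(5)/2 - 1/2, {s, sr^2, ...} -> 0, {sr, sr^3, ...} -> 0.
Now take the inner product of this character with each irreducible chi from the table, <chi_2*chi_5, chi> = (1/20) sum_C |C| (chi_2*chi_5)(C) conj(chi(C)):
  <chi_2*chi_5, chi_1> = (1/20)[1*(2)*conj(1) + 1*(-2)*conj(1) + 2*(1/2 + sqrt(5)/2)*conj(1) + 2*(-1/2 + sqrt(5)/2)*conj(1) + 2*(1/2 - sqrt(5)/2)*conj(1) + 2*(-sqrt(5)/2 - 1/2)*conj(1) + 5*(0)*conj(1) + 5*(0)*conj(1)]
      = (1/20)[(2) + (-2) + (1 + sqrt(5)) + (-1 + sqrt(5)) + (1 - sqrt(5)) + (-sqrt(5) - 1) + (0) + (0)] = 0/20 = 0
  <chi_2*chi_5, chi_2> = (1/20)[1*(2)*conj(1) + 1*(-2)*conj(1) + 2*(1/2 + sqrt(5)/2)*conj(1) + 2*(-1/2 + sqrt(5)/2)*conj(1) + 2*(1/2 - sqrt(5)/2)*conj(1) + 2*(-sqrt(5)/2 - 1/2)*conj(1) + 5*(0)*conj(-1) + 5*(0)*conj(-1)]
      = (1/20)[(2) + (-2) + (1 + sqrt(5)) + (-1 + sqrt(5)) + (1 - sqrt(5)) + (-sqrt(5) - 1) + (0) + (0)] = 0/20 = 0
  <chi_2*chi_5, chi_3> = (1/20)[1*(2)*conj(1) + 1*(-2)*conj(-1) + 2*(1/2 + sqrt(5)/2)*conj(-1) + 2*(-1/2 + sqrt(5)/2)*conj(1) + 2*(1/2 - sqrt(5)/2)*conj(-1) + 2*(-sqrt(5)/2 - 1/2)*conj(1) + 5*(0)*conj(1) + 5*(0)*conj(-1)]
      = (1/20)[(2) + (2) + (-sqrt(5) - 1) + (-1 + sqrt(5)) + (-1 + sqrt(5)) + (-sqrt(5) - 1) + (0) + (0)] = 0/20 = 0
  <chi_2*chi_5, chi_4> = (1/20)[1*(2)*conj(1) + 1*(-2)*conj(-1) + 2*(1/2 + sqrt(5)/2)*conj(-1) + 2*(-1/2 + sqrt(5)/2)*conj(1) + 2*(1/2 - sqrt(5)/2)*conj(-1) + 2*(-sqrt(5)/2 - 1/2)*conj(1) + 5*(0)*conj(-1) + 5*(0)*conj(1)]
      = (1/20)[(2) + (2) + (-sqrt(5) - 1) + (-1 + sqrt(5)) + (-1 + sqrt(5)) + (-sqrt(5) - 1) + (0) + (0)] = 0/20 = 0
  <chi_2*chi_5, chi_5> = (1/20)[1*(2)*conj(2) + 1*(-2)*conj(-2) + 2*(1/2 + sqrt(5)/2)*conj(1/2 + sqrt(5)/2) + 2*(-1/2 + sqrt(5)/2)*conj(-1/2 + sqrt(5)/2) + 2*(1/2 - sqrt(5)/2)*conj(1/2 - sqrt(5)/2) + 2*(-sqrt(5)/2 - 1/2)*conj(-sqrt(5)/2 - 1/2) + 5*(0)*conj(0) + 5*(0)*conj(0)]
      = (1/20)[(4) + (4) + (sqrt(5) + 3) + (3 - sqrt(5)) + (3 - sqrt(5)) + (sqrt(5) + 3) + (0) + (0)] = 20/20 = 1
  <chi_2*chi_5, chi_6> = (1/20)[1*(2)*conj(2) + 1*(-2)*conj(2) + 2*(1/2 + sqrt(5)/2)*conj(-1/2 + sqrt(5)/2) + 2*(-1/2 + sqrt(5)/2)*conj(-sqrt(5)/2 - 1/2) + 2*(1/2 - sqrt(5)/2)*conj(-sqrt(5)/2 - 1/2) + 2*(-sqrt(5)/2 - 1/2)*conj(-1/2 + sqrt(5)/2) + 5*(0)*conj(0) + 5*(0)*conj(0)]
      = (1/20)[(4) + (-4) + (2) + (-2) + (2) + (-2) + (0) + (0)] = 0/20 = 0
  <chi_2*chi_5, chi_7> = (1/20)[1*(2)*conj(2) + 1*(-2)*conj(-2) + 2*(1/2 + sqrt(5)/2)*conj(1/2 - sqrt(5)/2) + 2*(-1/2 + sqrt(5)/2)*conj(-sqrt(5)/2 - 1/2) + 2*(1/2 - sqrt(5)/2)*conj(1/2 + sqrt(5)/2) + 2*(-sqrt(5)/2 - 1/2)*conj(-1/2 + sqrt(5)/2) + 5*(0)*conj(0) + 5*(0)*conj(0)]
      = (1/20)[(4) + (4) + (-2) + (-2) + (-2) + (-2) + (0) + (0)] = 0/20 = 0
  <chi_2*chi_5, chi_8> = (1/20)[1*(2)*conj(2) + 1*(-2)*conj(2) + 2*(1/2 + sqrt(5)/2)*conj(-sqrt(5)/2 - 1/2) + 2*(-1/2 + sqrt(5)/2)*conj(-1/2 + sqrt(5)/2) + 2*(1/2 - sqrt(5)/2)*conj(-1/2 + sqrt(5)/2) + 2*(-sqrt(5)/2 - 1/2)*conj(-sqrt(5)/2 - 1/2) + 5*(0)*conj(0) + 5*(0)*conj(0)]
      = (1/20)[(4) + (-4) + (-3 - sqrt(5)) + (3 - sqrt(5)) + (-3 + sqrt(5)) + (sqrt(5) + 3) + (0) + (0)] = 0/20 = 0
Hence the multiplicities are chi_5: 1. Dimension check: dim(chi_2)*dim(chi_5) = 1*2 = 2 and sum (mult * dim) = 1*2 = 2.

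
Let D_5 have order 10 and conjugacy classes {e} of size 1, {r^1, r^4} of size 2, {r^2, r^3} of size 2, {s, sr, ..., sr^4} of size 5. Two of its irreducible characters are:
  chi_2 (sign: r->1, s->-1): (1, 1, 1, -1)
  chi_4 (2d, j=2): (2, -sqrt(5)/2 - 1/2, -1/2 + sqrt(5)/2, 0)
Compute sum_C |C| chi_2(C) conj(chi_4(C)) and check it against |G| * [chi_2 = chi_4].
Sum = 0; so <chi_2, chi_4> = 0 (distinct irreducibles are orthogonal).

Working: Compute term by term over conjugacy classes (|C| * chi_2(C) * conj(chi_4(C))):
  1*(1)*conj(2) + 2*(1)*conj(-sqrt(5)/2 - 1/2) + 2*(1)*conj(-1/2 + sqrt(5)/2) + 5*(-1)*conj(0)
  = (2) + (-sqrt(5) - 1) + (-1 + sqrt(5)) + (0)
  = 0.
Dividing by |G| = 10 gives 0/10 = 0, matching the row-orthogonality relation <chi_2, chi_4> = [chi_2 = chi_4].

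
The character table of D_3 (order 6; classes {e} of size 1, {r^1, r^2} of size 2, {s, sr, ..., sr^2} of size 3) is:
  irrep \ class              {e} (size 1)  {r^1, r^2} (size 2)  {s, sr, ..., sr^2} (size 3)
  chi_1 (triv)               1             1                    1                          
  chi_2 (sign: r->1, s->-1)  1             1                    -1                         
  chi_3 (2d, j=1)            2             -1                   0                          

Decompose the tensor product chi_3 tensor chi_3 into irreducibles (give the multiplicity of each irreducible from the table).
chi_3 tensor chi_3 = chi_1 + chi_2 + chi_3 (all other irreducibles have multiplicity 0).

Argument: The character of a tensor product is the pointwise product (chi_3 * chi_3)(C) = chi_3(C) * chi_3(C):
  {e}: (2)*(2), {r^1, r^2}: (-1)*(-1), {s, sr, ..., sr^2}: (0)*(0)
so (chi_3 * chi_3) takes values
  {e} -> 4, {r^1, r^2} -> 1, {s, sr, ..., sr^2} -> 0.
Now take the inner product of this character with each irreducible chi from the table, <chi_3*chi_3, chi> = (1/6) sum_C |C| (chi_3*chi_3)(C) conj(chi(C)):
  <chi_3*chi_3, chi_1> = (1/6)[1*(4)*conj(1) + 2*(1)*conj(1) + 3*(0)*conj(1)]
      = (1/6)[(4) + (2) + (0)] = 6/6 = 1
  <chi_3*chi_3, chi_2> = (1/6)[1*(4)*conj(1) + 2*(1)*conj(1) + 3*(0)*conj(-1)]
      = (1/6)[(4) + (2) + (0)] = 6/6 = 1
  <chi_3*chi_3, chi_3> = (1/6)[1*(4)*conj(2) + 2*(1)*conj(-1) + 3*(0)*conj(0)]
      = (1/6)[(8) + (-2) + (0)] = 6/6 = 1
Hence the multiplicities are chi_1: 1, chi_2: 1, chi_3: 1. Dimension check: dim(chi_3)*dim(chi_3) = 2*2 = 4 and sum (mult * dim) = 1*1 + 1*1 + 1*2 = 4.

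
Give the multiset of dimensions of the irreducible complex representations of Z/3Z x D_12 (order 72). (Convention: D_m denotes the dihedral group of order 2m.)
Dimensions: 1, 1, 1, 1, 1, 1, 1, 1, 1, 1, 1, 1, 2, 2, 2, 2, 2, 2, 2, 2, 2, 2, 2, 2, 2, 2, 2

Derivation: There are 27 irreducibles (= number of conjugacy classes). Their dimensions d_i satisfy sum d_i^2 = |G| = 72: 1 + 1 + 1 + 1 + 1 + 1 + 1 + 1 + 1 + 1 + 1 + 1 + 4 + 4 + 4 + 4 + 4 + 4 + 4 + 4 + 4 + 4 + 4 + 4 + 4 + 4 + 4 = 72. (For the product with Z/3Z: each of the 3 1-dim characters of Z/3Z tensors with each irrep of D_12, giving 3 copies of each D_12-dimension.)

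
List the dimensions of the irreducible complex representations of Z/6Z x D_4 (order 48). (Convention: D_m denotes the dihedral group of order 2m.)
Dimensions: 1, 1, 1, 1, 1, 1, 1, 1, 1, 1, 1, 1, 1, 1, 1, 1, 1, 1, 1, 1, 1, 1, 1, 1, 2, 2, 2, 2, 2, 2

Justification: There are 30 irreducibles (= number of conjugacy classes). Their dimensions d_i satisfy sum d_i^2 = |G| = 48: 1 + 1 + 1 + 1 + 1 + 1 + 1 + 1 + 1 + 1 + 1 + 1 + 1 + 1 + 1 + 1 + 1 + 1 + 1 + 1 + 1 + 1 + 1 + 1 + 4 + 4 + 4 + 4 + 4 + 4 = 48. (For the product with Z/6Z: each of the 6 1-dim characters of Z/6Z tensors with each irrep of D_4, giving 6 copies of each D_4-dimension.)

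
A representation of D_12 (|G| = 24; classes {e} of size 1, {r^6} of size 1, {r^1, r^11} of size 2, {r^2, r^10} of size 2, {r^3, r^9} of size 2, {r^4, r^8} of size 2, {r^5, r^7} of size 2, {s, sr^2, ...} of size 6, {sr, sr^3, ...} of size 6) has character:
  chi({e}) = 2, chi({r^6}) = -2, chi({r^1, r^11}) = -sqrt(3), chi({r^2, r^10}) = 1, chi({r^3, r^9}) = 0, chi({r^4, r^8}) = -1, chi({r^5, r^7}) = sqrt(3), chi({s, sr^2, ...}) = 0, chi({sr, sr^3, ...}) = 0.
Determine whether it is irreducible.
Irreducible: <chi, chi> = 1.

Why: <chi, chi> = (1/|G|) sum_C |C| * |chi(C)|^2 = (1/24)[1*|2|^2 + 1*|-2|^2 + 2*|-sqrt(3)|^2 + 2*|1|^2 + 2*|0|^2 + 2*|-1|^2 + 2*|sqrt(3)|^2 + 6*|0|^2 + 6*|0|^2]
  = (1/24)[(4) + (4) + (6) + (2) + (0) + (2) + (6) + (0) + (0)] = 24/24 = 1.
A character is irreducible iff <chi, chi> = 1, so this representation is irreducible.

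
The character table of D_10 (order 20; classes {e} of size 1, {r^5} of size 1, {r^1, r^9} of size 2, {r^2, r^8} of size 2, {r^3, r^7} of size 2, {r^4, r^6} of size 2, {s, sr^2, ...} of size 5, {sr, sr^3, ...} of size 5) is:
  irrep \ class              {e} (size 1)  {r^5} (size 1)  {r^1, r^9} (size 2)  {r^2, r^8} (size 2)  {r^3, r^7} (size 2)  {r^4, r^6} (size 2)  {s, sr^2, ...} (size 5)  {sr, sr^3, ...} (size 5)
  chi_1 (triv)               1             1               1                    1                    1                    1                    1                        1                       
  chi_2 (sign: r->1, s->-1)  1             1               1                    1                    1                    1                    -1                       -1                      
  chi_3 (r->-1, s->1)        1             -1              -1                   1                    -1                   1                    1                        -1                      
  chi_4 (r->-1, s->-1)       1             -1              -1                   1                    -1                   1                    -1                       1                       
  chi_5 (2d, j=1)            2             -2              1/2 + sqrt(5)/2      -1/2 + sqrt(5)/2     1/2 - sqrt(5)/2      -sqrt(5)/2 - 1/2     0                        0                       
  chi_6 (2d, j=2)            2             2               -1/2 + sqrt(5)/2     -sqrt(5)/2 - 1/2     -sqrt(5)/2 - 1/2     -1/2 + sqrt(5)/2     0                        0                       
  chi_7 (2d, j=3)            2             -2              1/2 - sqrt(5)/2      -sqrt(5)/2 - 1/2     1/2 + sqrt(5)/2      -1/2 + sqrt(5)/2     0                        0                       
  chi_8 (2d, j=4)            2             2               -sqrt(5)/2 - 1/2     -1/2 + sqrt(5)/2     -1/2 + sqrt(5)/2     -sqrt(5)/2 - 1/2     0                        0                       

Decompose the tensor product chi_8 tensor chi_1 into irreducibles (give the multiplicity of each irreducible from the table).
chi_8 tensor chi_1 = chi_8 (all other irreducibles have multiplicity 0).

Derivation: The character of a tensor product is the pointwise product (chi_8 * chi_1)(C) = chi_8(C) * chi_1(C):
  {e}: (2)*(1), {r^5}: (2)*(1), {r^1, r^9}: (-sqrt(5)/2 - 1/2)*(1), {r^2, r^8}: (-1/2 + sqrt(5)/2)*(1), {r^3, r^7}: (-1/2 + sqrt(5)/2)*(1), {r^4, r^6}: (-sqrt(5)/2 - 1/2)*(1), {s, sr^2, ...}: (0)*(1), {sr, sr^3, ...}: (0)*(1)
so (chi_8 * chi_1) takes values
  {e} -> 2, {r^5} -> 2, {r^1, r^9} -> -sqrt(5)/2 - 1/2, {r^2, r^8} -> -1/2 + sqrt(5)/2, {r^3, r^7} -> -1/2 + sqrt(5)/2, {r^4, r^6} -> -sqrt(5)/2 - 1/2, {s, sr^2, ...} -> 0, {sr, sr^3, ...} -> 0.
Now take the inner product of this character with each irreducible chi from the table, <chi_8*chi_1, chi> = (1/20) sum_C |C| (chi_8*chi_1)(C) conj(chi(C)):
  <chi_8*chi_1, chi_1> = (1/20)[1*(2)*conj(1) + 1*(2)*conj(1) + 2*(-sqrt(5)/2 - 1/2)*conj(1) + 2*(-1/2 + sqrt(5)/2)*conj(1) + 2*(-1/2 + sqrt(5)/2)*conj(1) + 2*(-sqrt(5)/2 - 1/2)*conj(1) + 5*(0)*conj(1) + 5*(0)*conj(1)]
      = (1/20)[(2) + (2) + (-sqrt(5) - 1) + (-1 + sqrt(5)) + (-1 + sqrt(5)) + (-sqrt(5) - 1) + (0) + (0)] = 0/20 = 0
  <chi_8*chi_1, chi_2> = (1/20)[1*(2)*conj(1) + 1*(2)*conj(1) + 2*(-sqrt(5)/2 - 1/2)*conj(1) + 2*(-1/2 + sqrt(5)/2)*conj(1) + 2*(-1/2 + sqrt(5)/2)*conj(1) + 2*(-sqrt(5)/2 - 1/2)*conj(1) + 5*(0)*conj(-1) + 5*(0)*conj(-1)]
      = (1/20)[(2) + (2) + (-sqrt(5) - 1) + (-1 + sqrt(5)) + (-1 + sqrt(5)) + (-sqrt(5) - 1) + (0) + (0)] = 0/20 = 0
  <chi_8*chi_1, chi_3> = (1/20)[1*(2)*conj(1) + 1*(2)*conj(-1) + 2*(-sqrt(5)/2 - 1/2)*conj(-1) + 2*(-1/2 + sqrt(5)/2)*conj(1) + 2*(-1/2 + sqrt(5)/2)*conj(-1) + 2*(-sqrt(5)/2 - 1/2)*conj(1) + 5*(0)*conj(1) + 5*(0)*conj(-1)]
      = (1/20)[(2) + (-2) + (1 + sqrt(5)) + (-1 + sqrt(5)) + (1 - sqrt(5)) + (-sqrt(5) - 1) + (0) + (0)] = 0/20 = 0
  <chi_8*chi_1, chi_4> = (1/20)[1*(2)*conj(1) + 1*(2)*conj(-1) + 2*(-sqrt(5)/2 - 1/2)*conj(-1) + 2*(-1/2 + sqrt(5)/2)*conj(1) + 2*(-1/2 + sqrt(5)/2)*conj(-1) + 2*(-sqrt(5)/2 - 1/2)*conj(1) + 5*(0)*conj(-1) + 5*(0)*conj(1)]
      = (1/20)[(2) + (-2) + (1 + sqrt(5)) + (-1 + sqrt(5)) + (1 - sqrt(5)) + (-sqrt(5) - 1) + (0) + (0)] = 0/20 = 0
  <chi_8*chi_1, chi_5> = (1/20)[1*(2)*conj(2) + 1*(2)*conj(-2) + 2*(-sqrt(5)/2 - 1/2)*conj(1/2 + sqrt(5)/2) + 2*(-1/2 + sqrt(5)/2)*conj(-1/2 + sqrt(5)/2) + 2*(-1/2 + sqrt(5)/2)*conj(1/2 - sqrt(5)/2) + 2*(-sqrt(5)/2 - 1/2)*conj(-sqrt(5)/2 - 1/2) + 5*(0)*conj(0) + 5*(0)*conj(0)]
      = (1/20)[(4) + (-4) + (-3 - sqrt(5)) + (3 - sqrt(5)) + (-3 + sqrt(5)) + (sqrt(5) + 3) + (0) + (0)] = 0/20 = 0
  <chi_8*chi_1, chi_6> = (1/20)[1*(2)*conj(2) + 1*(2)*conj(2) + 2*(-sqrt(5)/2 - 1/2)*conj(-1/2 + sqrt(5)/2) + 2*(-1/2 + sqrt(5)/2)*conj(-sqrt(5)/2 - 1/2) + 2*(-1/2 + sqrt(5)/2)*conj(-sqrt(5)/2 - 1/2) + 2*(-sqrt(5)/2 - 1/2)*conj(-1/2 + sqrt(5)/2) + 5*(0)*conj(0) + 5*(0)*conj(0)]
      = (1/20)[(4) + (4) + (-2) + (-2) + (-2) + (-2) + (0) + (0)] = 0/20 = 0
  <chi_8*chi_1, chi_7> = (1/20)[1*(2)*conj(2) + 1*(2)*conj(-2) + 2*(-sqrt(5)/2 - 1/2)*conj(1/2 - sqrt(5)/2) + 2*(-1/2 + sqrt(5)/2)*conj(-sqrt(5)/2 - 1/2) + 2*(-1/2 + sqrt(5)/2)*conj(1/2 + sqrt(5)/2) + 2*(-sqrt(5)/2 - 1/2)*conj(-1/2 + sqrt(5)/2) + 5*(0)*conj(0) + 5*(0)*conj(0)]
      = (1/20)[(4) + (-4) + (2) + (-2) + (2) + (-2) + (0) + (0)] = 0/20 = 0
  <chi_8*chi_1, chi_8> = (1/20)[1*(2)*conj(2) + 1*(2)*conj(2) + 2*(-sqrt(5)/2 - 1/2)*conj(-sqrt(5)/2 - 1/2) + 2*(-1/2 + sqrt(5)/2)*conj(-1/2 + sqrt(5)/2) + 2*(-1/2 + sqrt(5)/2)*conj(-1/2 + sqrt(5)/2) + 2*(-sqrt(5)/2 - 1/2)*conj(-sqrt(5)/2 - 1/2) + 5*(0)*conj(0) + 5*(0)*conj(0)]
      = (1/20)[(4) + (4) + (sqrt(5) + 3) + (3 - sqrt(5)) + (3 - sqrt(5)) + (sqrt(5) + 3) + (0) + (0)] = 20/20 = 1
Hence the multiplicities are chi_8: 1. Dimension check: dim(chi_8)*dim(chi_1) = 2*1 = 2 and sum (mult * dim) = 1*2 = 2.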